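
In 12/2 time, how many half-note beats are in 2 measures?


Time signature 12/2: the bottom number 2 means the half note gets one count
The top number 12 means 12 half-note beats per measure
Total = 12 × 2 measures
= 24 half-note beats


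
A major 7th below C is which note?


Let's work it out.
A 7th spans 7 letter names, so from C we land on D
A major 7th = 11 semitones below C
Spell D at that pitch: Db
= Db


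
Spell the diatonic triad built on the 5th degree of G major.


Step by step:
G major scale: G A B C D E F#
Diatonic triad on degree 5 stacks scale notes 5, 7, 2: D F# A
D→F# = 4 semitones; D→A = 7 semitones → major triad
= D F# A (major)


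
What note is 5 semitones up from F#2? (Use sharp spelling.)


F#2: chromatic position 6 in octave 2 → absolute = 2×12 + 6 = 30
Transpose up 5: 30 + 5 = 35
35 = 2×12 + 11 → B in octave 2
Result = B2


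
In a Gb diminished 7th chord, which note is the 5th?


Working:
Diminished 7th chord = root + minor 3rd + diminished 5th + diminished 7th
Seventh chords stack in thirds, so the letter names are G-B-D-F
Root: Gb
Minor 3rd above Gb: Bbb
Diminished 5th above Gb: Dbb
Diminished 7th above Gb: Fbb
The 5th = Dbb


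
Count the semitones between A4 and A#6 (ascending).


Solution.
Absolute semitone position = octave×12 + chromatic position
A4: 4×12 + 9 = 57
A#6: 6×12 + 10 = 82
Difference = 82 - 57 = 25
= 25 semitones


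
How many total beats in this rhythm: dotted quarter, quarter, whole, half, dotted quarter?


Solution.
Beat values:
  dotted quarter = 1.5 beats
  quarter = 1 beat
  whole = 4 beats
  half = 2 beats
  dotted quarter = 1.5 beats
Sum = 1.5 + 1 + 4 + 2 + 1.5
= 10 beats


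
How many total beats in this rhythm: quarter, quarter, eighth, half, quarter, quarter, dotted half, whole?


Beat values:
  quarter = 1 beat
  quarter = 1 beat
  eighth = 0.5 beats
  half = 2 beats
  quarter = 1 beat
  quarter = 1 beat
  dotted half = 3 beats
  whole = 4 beats
Sum = 1 + 1 + 0.5 + 2 + 1 + 1 + 3 + 4
= 13.5 beats


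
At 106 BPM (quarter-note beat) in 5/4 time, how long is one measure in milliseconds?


Let's work it out.
Quarter-note beat duration = 60000 / 106 ms
Beats per measure (5/4) = 5
One measure = 5 × 60000 / 106 = 300000 / 106 ms
= 2830.2 ms


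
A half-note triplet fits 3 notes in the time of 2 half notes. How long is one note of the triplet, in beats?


Triplet: 3 notes occupy the space of 2 half notes
Space = 2 × 2 = 4 beats
Each triplet note = 4 / 3 = 4/3 beats
= 4/3 beats


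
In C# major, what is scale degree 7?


Working:
Major scale pattern: W-W-H-W-W-W-H (2-2-1-2-2-2-1 semitones)
Starting from C#:
  C# + 2 semitones → D#
  D# + 2 semitones → E#
  E# + 1 semitone → F#
  F# + 2 semitones → G#
  G# + 2 semitones → A#
  A# + 2 semitones → B#
  B# + 1 semitone → C#
Scale: C# D# E# F# G# A# B#
Degree 7 = B#


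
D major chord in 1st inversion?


Working:
Root position: D F# A
1st inversion: move root up an octave
Bass note: F#
Notes (bottom to top) = F# A D


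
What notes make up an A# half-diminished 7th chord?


Half-diminished 7th chord = root + minor 3rd + diminished 5th + minor 7th
Seventh chords stack in thirds, so the letter names are A-C-E-G
Root: A#
Minor 3rd above A#: C#
Diminished 5th above A#: E
Minor 7th above A#: G#
Chord = A# C# E G#


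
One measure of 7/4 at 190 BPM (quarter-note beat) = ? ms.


Step by step:
Quarter-note beat duration = 60000 / 190 ms
Beats per measure (7/4) = 7
One measure = 7 × 60000 / 190 = 420000 / 190 ms
= 2210.5 ms


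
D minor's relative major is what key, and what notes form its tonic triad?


The relative major shares the key signature and is a minor 3rd above the minor tonic
A minor 3rd above D is F
→ relative major of D minor is F major
Tonic triad of F major = root + major 3rd + perfect 5th = F A C
= F major; triad = F A C


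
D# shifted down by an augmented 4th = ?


augmented 4th: 4 letter names, 6 semitones
Letter: D - 3 → A
Pitch: D# - 6 semitones, spelled as an A → A
= A


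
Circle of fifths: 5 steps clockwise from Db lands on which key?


Each clockwise step on the circle of fifths moves up a perfect 5th
From Db: Db → Ab → Eb → Bb → F → C
= C


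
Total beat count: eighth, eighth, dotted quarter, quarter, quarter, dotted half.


Step by step:
Beat values:
  eighth = 0.5 beats
  eighth = 0.5 beats
  dotted quarter = 1.5 beats
  quarter = 1 beat
  quarter = 1 beat
  dotted half = 3 beats
Sum = 0.5 + 0.5 + 1.5 + 1 + 1 + 3
= 7.5 beats


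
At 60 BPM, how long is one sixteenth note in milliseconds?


Step by step:
One quarter-note beat = 60000 / BPM = 60000 / 60 ms
Sixteenth note = 1/4 × quarter note
Duration = 1/4 × 60000 / 60 = 15000 / 60
= 250.0 ms


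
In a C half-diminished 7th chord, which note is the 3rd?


Working:
Half-diminished 7th chord = root + minor 3rd + diminished 5th + minor 7th
Seventh chords stack in thirds, so the letter names are C-E-G-B
Root: C
Minor 3rd above C: Eb
Diminished 5th above C: Gb
Minor 7th above C: Bb
The 3rd = Eb


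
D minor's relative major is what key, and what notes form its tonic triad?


The relative major shares the key signature and is a minor 3rd above the minor tonic
A minor 3rd above D is F
→ relative major of D minor is F major
Tonic triad of F major = root + major 3rd + perfect 5th = F A C
= F major; triad = F A C


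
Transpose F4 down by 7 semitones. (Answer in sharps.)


Solution.
F4: chromatic position 5 in octave 4 → absolute = 4×12 + 5 = 53
Transpose down 7: 53 - 7 = 46
46 = 3×12 + 10 → A# in octave 3
Result = A#3


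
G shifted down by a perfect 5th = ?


Working:
perfect 5th: 5 letter names, 7 semitones
Letter: G - 4 → C
Pitch: G - 7 semitones, spelled as a C → C
= C


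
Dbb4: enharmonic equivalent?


Reasoning:
Enharmonic notes sound the same pitch but are spelled with different letter names
Dbb and C name the same pitch class
= C4


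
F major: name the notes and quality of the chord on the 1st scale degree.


F major scale: F G A Bb C D E
Diatonic triad on degree 1 stacks scale notes 1, 3, 5: F A C
F→A = 4 semitones; F→C = 7 semitones → major triad
= F A C (major)


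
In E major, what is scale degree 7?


Major scale pattern: W-W-H-W-W-W-H (2-2-1-2-2-2-1 semitones)
Starting from E:
  E + 2 semitones → F#
  F# + 2 semitones → G#
  G# + 1 semitone → A
  A + 2 semitones → B
  B + 2 semitones → C#
  C# + 2 semitones → D#
  D# + 1 semitone → E
Scale: E F# G# A B C# D#
Degree 7 = D#


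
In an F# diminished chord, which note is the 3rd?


Solution.
Diminished triad = root + minor 3rd (3 semitones) + diminished 5th (6 semitones)
A triad on F# stacks thirds, so the chord tones use letter names F-A-C
Root: F#
Minor 3rd above F#: A
Diminished 5th above F#: C
The 3rd = A


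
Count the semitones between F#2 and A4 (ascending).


Reasoning:
Absolute semitone position = octave×12 + chromatic position
F#2: 2×12 + 6 = 30
A4: 4×12 + 9 = 57
Difference = 57 - 30 = 27
= 27 semitones


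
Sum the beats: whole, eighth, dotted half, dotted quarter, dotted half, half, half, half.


Step by step:
Beat values:
  whole = 4 beats
  eighth = 0.5 beats
  dotted half = 3 beats
  dotted quarter = 1.5 beats
  dotted half = 3 beats
  half = 2 beats
  half = 2 beats
  half = 2 beats
Sum = 4 + 0.5 + 3 + 1.5 + 3 + 2 + 2 + 2
= 18 beats


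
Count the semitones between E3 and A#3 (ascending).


Absolute semitone position = octave×12 + chromatic position
E3: 3×12 + 4 = 40
A#3: 3×12 + 10 = 46
Difference = 46 - 40 = 6
= 6 semitones


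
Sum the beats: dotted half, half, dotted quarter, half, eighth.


Beat values:
  dotted half = 3 beats
  half = 2 beats
  dotted quarter = 1.5 beats
  half = 2 beats
  eighth = 0.5 beats
Sum = 3 + 2 + 1.5 + 2 + 0.5
= 9 beats


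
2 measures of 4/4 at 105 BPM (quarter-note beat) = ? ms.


Solution.
Quarter-note beat duration = 60000 / 105 ms
Beats per measure (4/4) = 4
One measure = 4 × 60000 / 105 = 240000 / 105 ms
2 measures = 2 × 240000 / 105 = 480000 / 105
= 4571.4 ms


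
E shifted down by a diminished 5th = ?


diminished 5th: 5 letter names, 6 semitones
Letter: E - 4 → A
Pitch: E - 6 semitones, spelled as an A → A#
= A#


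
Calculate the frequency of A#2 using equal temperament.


Reasoning:
f = 440 × 2^(n/12) where n = semitones from A4
A#2: -23 semitones from A4
f = 440 × 2^(-23/12)
f = 116.54 Hz


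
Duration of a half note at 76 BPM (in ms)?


Reasoning:
One quarter-note beat = 60000 / BPM = 60000 / 76 ms
Half note = 2 × quarter note
Duration = 2 × 60000 / 76 = 120000 / 76
= 1578.9 ms


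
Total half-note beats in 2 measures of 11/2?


Reasoning:
Time signature 11/2: the bottom number 2 means the half note gets one count
The top number 11 means 11 half-note beats per measure
Total = 11 × 2 measures
= 22 half-note beats


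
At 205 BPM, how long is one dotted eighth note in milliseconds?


Solution.
One quarter-note beat = 60000 / BPM = 60000 / 205 ms
Dotted eighth note = 3/4 × quarter note
Duration = 3/4 × 60000 / 205 = 45000 / 205
= 219.5 ms


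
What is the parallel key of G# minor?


Working:
Parallel keys share the same tonic but differ in mode
G# minor → parallel is G# major
= G# major


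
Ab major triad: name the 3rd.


Working:
Major triad = root + major 3rd (4 semitones) + perfect 5th (7 semitones)
A triad on Ab stacks thirds, so the chord tones use letter names A-C-E
Root: Ab
Major 3rd above Ab: C
Perfect 5th above Ab: Eb
The 3rd = C


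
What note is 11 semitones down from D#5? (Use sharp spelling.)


Step by step:
D#5: chromatic position 3 in octave 5 → absolute = 5×12 + 3 = 63
Transpose down 11: 63 - 11 = 52
52 = 4×12 + 4 → E in octave 4
Result = E4


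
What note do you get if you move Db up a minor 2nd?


Solution.
minor 2nd: 2 letter names, 1 semitones
Letter: D + 1 → E
Pitch: Db + 1 semitones, spelled as an E → Ebb
= Ebb


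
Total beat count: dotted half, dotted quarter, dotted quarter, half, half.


Let's work it out.
Beat values:
  dotted half = 3 beats
  dotted quarter = 1.5 beats
  dotted quarter = 1.5 beats
  half = 2 beats
  half = 2 beats
Sum = 3 + 1.5 + 1.5 + 2 + 2
= 10 beats


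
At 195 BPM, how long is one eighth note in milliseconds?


Working:
One quarter-note beat = 60000 / BPM = 60000 / 195 ms
Eighth note = 1/2 × quarter note
Duration = 1/2 × 60000 / 195 = 30000 / 195
= 153.8 ms


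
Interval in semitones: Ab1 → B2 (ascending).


Working:
Absolute semitone position = octave×12 + chromatic position
Ab1: 1×12 + 8 = 20
B2: 2×12 + 11 = 35
Difference = 35 - 20 = 15
= 15 semitones


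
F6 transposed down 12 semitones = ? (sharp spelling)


Working:
F6: chromatic position 5 in octave 6 → absolute = 6×12 + 5 = 77
Transpose down 12: 77 - 12 = 65
65 = 5×12 + 5 → F in octave 5
Result = F5


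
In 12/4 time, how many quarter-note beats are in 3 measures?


Working:
Time signature 12/4: the bottom number 4 means the quarter note gets one count
The top number 12 means 12 quarter-note beats per measure
Total = 12 × 3 measures
= 36 quarter-note beats


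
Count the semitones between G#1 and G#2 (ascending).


Absolute semitone position = octave×12 + chromatic position
G#1: 1×12 + 8 = 20
G#2: 2×12 + 8 = 32
Difference = 32 - 20 = 12
= 12 semitones


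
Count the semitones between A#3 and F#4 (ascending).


Let's work it out.
Absolute semitone position = octave×12 + chromatic position
A#3: 3×12 + 10 = 46
F#4: 4×12 + 6 = 54
Difference = 54 - 46 = 8
= 8 semitones


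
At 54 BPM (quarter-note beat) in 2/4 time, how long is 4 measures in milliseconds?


Quarter-note beat duration = 60000 / 54 ms
Beats per measure (2/4) = 2
One measure = 2 × 60000 / 54 = 120000 / 54 ms
4 measures = 4 × 120000 / 54 = 480000 / 54
= 8888.9 ms


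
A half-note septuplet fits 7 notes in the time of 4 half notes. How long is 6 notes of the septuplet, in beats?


Working:
Septuplet: 7 notes occupy the space of 4 half notes
Space = 4 × 2 = 8 beats
Each septuplet note = 8 / 7 = 8/7 beats
6 notes = 6 × 8/7 = 48/7
= 48/7 beats


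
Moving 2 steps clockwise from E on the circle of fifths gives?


Each clockwise step on the circle of fifths moves up a perfect 5th
From E: E → B → F#/Gb
= F#/Gb


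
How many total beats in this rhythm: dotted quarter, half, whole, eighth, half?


Beat values:
  dotted quarter = 1.5 beats
  half = 2 beats
  whole = 4 beats
  eighth = 0.5 beats
  half = 2 beats
Sum = 1.5 + 2 + 4 + 0.5 + 2
= 10 beats


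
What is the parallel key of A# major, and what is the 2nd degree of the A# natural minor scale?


Step by step:
Parallel keys share the same tonic but differ in mode
A# major → parallel is A# minor
A# natural minor scale: A# B# C# D# E# F# G#
= A# minor; 2nd degree = B#


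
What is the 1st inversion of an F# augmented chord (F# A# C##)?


Root position: F# A# C##
1st inversion: move root up an octave
Bass note: A#
Notes (bottom to top) = A# C## F#


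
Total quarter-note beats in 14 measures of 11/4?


Time signature 11/4: the bottom number 4 means the quarter note gets one count
The top number 11 means 11 quarter-note beats per measure
Total = 11 × 14 measures
= 154 quarter-note beats


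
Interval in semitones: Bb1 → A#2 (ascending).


Working:
Absolute semitone position = octave×12 + chromatic position
Bb1: 1×12 + 10 = 22
A#2: 2×12 + 10 = 34
Difference = 34 - 22 = 12
= 12 semitones


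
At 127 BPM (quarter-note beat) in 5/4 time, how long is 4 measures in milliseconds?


Reasoning:
Quarter-note beat duration = 60000 / 127 ms
Beats per measure (5/4) = 5
One measure = 5 × 60000 / 127 = 300000 / 127 ms
4 measures = 4 × 300000 / 127 = 1200000 / 127
= 9448.8 ms


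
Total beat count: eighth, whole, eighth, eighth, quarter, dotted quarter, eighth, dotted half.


Beat values:
  eighth = 0.5 beats
  whole = 4 beats
  eighth = 0.5 beats
  eighth = 0.5 beats
  quarter = 1 beat
  dotted quarter = 1.5 beats
  eighth = 0.5 beats
  dotted half = 3 beats
Sum = 0.5 + 4 + 0.5 + 0.5 + 1 + 1.5 + 0.5 + 3
= 11.5 beats


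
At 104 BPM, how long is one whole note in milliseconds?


Step by step:
One quarter-note beat = 60000 / BPM = 60000 / 104 ms
Whole note = 4 × quarter note
Duration = 4 × 60000 / 104 = 240000 / 104
= 2307.7 ms


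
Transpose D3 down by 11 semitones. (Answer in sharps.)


Reasoning:
D3: chromatic position 2 in octave 3 → absolute = 3×12 + 2 = 38
Transpose down 11: 38 - 11 = 27
27 = 2×12 + 3 → D# in octave 2
Result = D#2


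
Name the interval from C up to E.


Letter names: C → E spans 3 letter names → a 3rd
Semitones: C → E = 4 half-steps
A 3rd of 4 semitones is a major 3rd
= major 3rd


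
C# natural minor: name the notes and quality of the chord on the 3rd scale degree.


Solution.
C# natural minor scale: C# D# E F# G# A B
Diatonic triad on degree 3 stacks scale notes 3, 5, 7: E G# B
E→G# = 4 semitones; E→B = 7 semitones → major triad
= E G# B (major)


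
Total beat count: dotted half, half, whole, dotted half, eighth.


Step by step:
Beat values:
  dotted half = 3 beats
  half = 2 beats
  whole = 4 beats
  dotted half = 3 beats
  eighth = 0.5 beats
Sum = 3 + 2 + 4 + 3 + 0.5
= 12.5 beats


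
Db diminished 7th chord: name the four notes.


Diminished 7th chord = root + minor 3rd + diminished 5th + diminished 7th
Seventh chords stack in thirds, so the letter names are D-F-A-C
Root: Db
Minor 3rd above Db: Fb
Diminished 5th above Db: Abb
Diminished 7th above Db: Cbb
Chord = Db Fb Abb Cbb


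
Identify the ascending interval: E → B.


Let's work it out.
Letter names: E → B spans 5 letter names → a 5th
Semitones: E → B = 7 half-steps
A 5th of 7 semitones is a perfect 5th
= perfect 5th


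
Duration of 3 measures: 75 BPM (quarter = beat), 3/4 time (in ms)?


Working:
Quarter-note beat duration = 60000 / 75 ms
Beats per measure (3/4) = 3
One measure = 3 × 60000 / 75 = 180000 / 75 ms
3 measures = 3 × 180000 / 75 = 540000 / 75
= 7200.0 ms


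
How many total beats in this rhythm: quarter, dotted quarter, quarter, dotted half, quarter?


Solution.
Beat values:
  quarter = 1 beat
  dotted quarter = 1.5 beats
  quarter = 1 beat
  dotted half = 3 beats
  quarter = 1 beat
Sum = 1 + 1.5 + 1 + 3 + 1
= 7.5 beats


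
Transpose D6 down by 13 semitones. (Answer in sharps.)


Step by step:
D6: chromatic position 2 in octave 6 → absolute = 6×12 + 2 = 74
Transpose down 13: 74 - 13 = 61
61 = 5×12 + 1 → C# in octave 5
Result = C#5


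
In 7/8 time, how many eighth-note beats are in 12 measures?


Working:
Time signature 7/8: the bottom number 8 means the eighth note gets one count
The top number 7 means 7 eighth-note beats per measure
Total = 7 × 12 measures
= 84 eighth-note beats


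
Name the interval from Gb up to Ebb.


Letter names: G → E spans 6 letter names → a 6th
Semitones: Gb → Ebb = 8 half-steps
A 6th of 8 semitones is a minor 6th
= minor 6th


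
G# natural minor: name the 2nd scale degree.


Let's work it out.
Natural minor scale pattern: W-H-W-W-H-W-W (2-1-2-2-1-2-2 semitones)
Starting from G#:
  G# + 2 semitones → A#
  A# + 1 semitone → B
  B + 2 semitones → C#
  C# + 2 semitones → D#
  D# + 1 semitone → E
  E + 2 semitones → F#
  F# + 2 semitones → G#
Scale: G# A# B C# D# E F#
Degree 2 = A#


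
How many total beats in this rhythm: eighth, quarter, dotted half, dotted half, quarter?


Step by step:
Beat values:
  eighth = 0.5 beats
  quarter = 1 beat
  dotted half = 3 beats
  dotted half = 3 beats
  quarter = 1 beat
Sum = 0.5 + 1 + 3 + 3 + 1
= 8.5 beats


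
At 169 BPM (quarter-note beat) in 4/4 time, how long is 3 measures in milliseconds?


Quarter-note beat duration = 60000 / 169 ms
Beats per measure (4/4) = 4
One measure = 4 × 60000 / 169 = 240000 / 169 ms
3 measures = 3 × 240000 / 169 = 720000 / 169
= 4260.4 ms


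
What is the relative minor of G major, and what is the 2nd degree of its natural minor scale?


Reasoning:
The relative minor shares the major's key signature and starts on its 6th degree
6th degree = a major 6th above the tonic; a major 6th above G is E
→ relative minor of G major is E minor
E natural minor scale: E F# G A B C D
= E minor; 2nd degree = F#


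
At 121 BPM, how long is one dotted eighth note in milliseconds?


Solution.
One quarter-note beat = 60000 / BPM = 60000 / 121 ms
Dotted eighth note = 3/4 × quarter note
Duration = 3/4 × 60000 / 121 = 45000 / 121
= 371.9 ms


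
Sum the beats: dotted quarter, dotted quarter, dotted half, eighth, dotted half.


Reasoning:
Beat values:
  dotted quarter = 1.5 beats
  dotted quarter = 1.5 beats
  dotted half = 3 beats
  eighth = 0.5 beats
  dotted half = 3 beats
Sum = 1.5 + 1.5 + 3 + 0.5 + 3
= 9.5 beats


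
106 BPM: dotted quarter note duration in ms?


Working:
One quarter-note beat = 60000 / BPM = 60000 / 106 ms
Dotted quarter note = 3/2 × quarter note
Duration = 3/2 × 60000 / 106 = 90000 / 106
= 849.1 ms


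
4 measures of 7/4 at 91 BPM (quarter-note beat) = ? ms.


Let's work it out.
Quarter-note beat duration = 60000 / 91 ms
Beats per measure (7/4) = 7
One measure = 7 × 60000 / 91 = 420000 / 91 ms
4 measures = 4 × 420000 / 91 = 1680000 / 91
= 18461.5 ms


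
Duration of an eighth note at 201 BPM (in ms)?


Reasoning:
One quarter-note beat = 60000 / BPM = 60000 / 201 ms
Eighth note = 1/2 × quarter note
Duration = 1/2 × 60000 / 201 = 30000 / 201
= 149.3 ms


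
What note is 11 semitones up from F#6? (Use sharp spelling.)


Reasoning:
F#6: chromatic position 6 in octave 6 → absolute = 6×12 + 6 = 78
Transpose up 11: 78 + 11 = 89
89 = 7×12 + 5 → F in octave 7
Result = F7


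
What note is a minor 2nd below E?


A 2nd spans 2 letter names, so from E we land on D
A minor 2nd = 1 semitone below E
Spell D at that pitch: D#
= D#


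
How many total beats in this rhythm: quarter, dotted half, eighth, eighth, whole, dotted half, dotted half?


Let's work it out.
Beat values:
  quarter = 1 beat
  dotted half = 3 beats
  eighth = 0.5 beats
  eighth = 0.5 beats
  whole = 4 beats
  dotted half = 3 beats
  dotted half = 3 beats
Sum = 1 + 3 + 0.5 + 0.5 + 4 + 3 + 3
= 15 beats


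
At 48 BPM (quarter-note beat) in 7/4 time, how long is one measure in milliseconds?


Let's work it out.
Quarter-note beat duration = 60000 / 48 ms
Beats per measure (7/4) = 7
One measure = 7 × 60000 / 48 = 420000 / 48 ms
= 8750.0 ms


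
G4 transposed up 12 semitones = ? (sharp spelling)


G4: chromatic position 7 in octave 4 → absolute = 4×12 + 7 = 55
Transpose up 12: 55 + 12 = 67
67 = 5×12 + 7 → G in octave 5
Result = G5


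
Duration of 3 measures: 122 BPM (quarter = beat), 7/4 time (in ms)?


Quarter-note beat duration = 60000 / 122 ms
Beats per measure (7/4) = 7
One measure = 7 × 60000 / 122 = 420000 / 122 ms
3 measures = 3 × 420000 / 122 = 1260000 / 122
= 10327.9 ms


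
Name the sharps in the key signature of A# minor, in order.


Solution.
Sharp minor keys follow the circle of fifths: A(0), E(1), B(2), F#(3), C#(4), G#(5), D#(6), A#(7)
A# minor has 7 sharps
Order of sharps: F# C# G# D# A# E# B# → first 7: F#, C#, G#, D#, A#, E#, B#
= F#, C#, G#, D#, A#, E#, B#


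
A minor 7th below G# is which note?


Working:
A 7th spans 7 letter names, so from G we land on A
A minor 7th = 10 semitones below G#
Spell A at that pitch: A#
= A#


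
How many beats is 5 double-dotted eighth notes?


Working:
Base eighth note = 1/2 beats
Dot 1 adds half the previous value: +1/4
Dot 2 adds half the previous value: +1/8
One double-dotted eighth = 1/2 + 1/4 + 1/8 = 7/8
5 of them = 5 × 7/8 = 35/8
= 35/8 beats


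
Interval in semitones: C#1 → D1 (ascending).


Absolute semitone position = octave×12 + chromatic position
C#1: 1×12 + 1 = 13
D1: 1×12 + 2 = 14
Difference = 14 - 13 = 1
= 1 semitone


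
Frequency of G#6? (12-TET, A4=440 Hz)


Let's work it out.
f = 440 × 2^(n/12) where n = semitones from A4
G#6: 23 semitones from A4
f = 440 × 2^(23/12)
f = 1661.22 Hz


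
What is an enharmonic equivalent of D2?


Solution.
Enharmonic notes sound the same pitch but are spelled with different letter names
D and C## name the same pitch class
= C##2


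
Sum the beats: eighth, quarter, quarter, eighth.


Step by step:
Beat values:
  eighth = 0.5 beats
  quarter = 1 beat
  quarter = 1 beat
  eighth = 0.5 beats
Sum = 0.5 + 1 + 1 + 0.5
= 3 beats


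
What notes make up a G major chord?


Major triad = root + major 3rd (4 semitones) + perfect 5th (7 semitones)
A triad on G stacks thirds, so the chord tones use letter names G-B-D
Root: G
Major 3rd above G: B
Perfect 5th above G: D
Chord = G B D


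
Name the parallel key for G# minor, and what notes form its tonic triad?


Step by step:
Parallel keys share the same tonic but differ in mode
G# minor → parallel is G# major
Tonic triad of G# major = G# B# D#
= G# major; triad = G# B# D#


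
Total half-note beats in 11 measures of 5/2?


Time signature 5/2: the bottom number 2 means the half note gets one count
The top number 5 means 5 half-note beats per measure
Total = 5 × 11 measures
= 55 half-note beats


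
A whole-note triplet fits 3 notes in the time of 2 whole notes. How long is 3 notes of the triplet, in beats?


Reasoning:
Triplet: 3 notes occupy the space of 2 whole notes
Space = 2 × 4 = 8 beats
Each triplet note = 8 / 3 = 8/3 beats
3 notes = 3 × 8/3 = 8
= 8 beats


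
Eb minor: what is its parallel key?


Parallel keys share the same tonic but differ in mode
Eb minor → parallel is Eb major
= Eb major


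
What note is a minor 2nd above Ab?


Let's work it out.
A 2nd spans 2 letter names, so from A we land on B
A minor 2nd = 1 semitone above Ab
Spell B at that pitch: Bbb
= Bbb


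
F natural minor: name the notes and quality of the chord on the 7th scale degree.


Reasoning:
F natural minor scale: F G Ab Bb C Db Eb
Diatonic triad on degree 7 stacks scale notes 7, 2, 4: Eb G Bb
Eb→G = 4 semitones; Eb→Bb = 7 semitones → major triad
= Eb G Bb (major)


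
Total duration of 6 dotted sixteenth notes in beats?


Base sixteenth note = 1/4 beats
Dot 1 adds half the previous value: +1/8
One dotted sixteenth = 1/4 + 1/8 = 3/8
6 of them = 6 × 3/8 = 9/4
= 9/4 beats


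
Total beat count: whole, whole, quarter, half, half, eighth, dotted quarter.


Beat values:
  whole = 4 beats
  whole = 4 beats
  quarter = 1 beat
  half = 2 beats
  half = 2 beats
  eighth = 0.5 beats
  dotted quarter = 1.5 beats
Sum = 4 + 4 + 1 + 2 + 2 + 0.5 + 1.5
= 15 beats


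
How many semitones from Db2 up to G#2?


Step by step:
Absolute semitone position = octave×12 + chromatic position
Db2: 2×12 + 1 = 25
G#2: 2×12 + 8 = 32
Difference = 32 - 25 = 7
= 7 semitones


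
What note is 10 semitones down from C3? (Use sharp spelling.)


C3: chromatic position 0 in octave 3 → absolute = 3×12 + 0 = 36
Transpose down 10: 36 - 10 = 26
26 = 2×12 + 2 → D in octave 2
Result = D2


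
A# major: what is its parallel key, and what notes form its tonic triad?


Reasoning:
Parallel keys share the same tonic but differ in mode
A# major → parallel is A# minor
Tonic triad of A# minor = A# C# E#
= A# minor; triad = A# C# E#


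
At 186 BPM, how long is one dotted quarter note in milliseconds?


Solution.
One quarter-note beat = 60000 / BPM = 60000 / 186 ms
Dotted quarter note = 3/2 × quarter note
Duration = 3/2 × 60000 / 186 = 90000 / 186
= 483.9 ms


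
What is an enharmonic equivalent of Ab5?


Let's work it out.
Enharmonic notes sound the same pitch but are spelled with different letter names
Ab and G# name the same pitch class
= G#5


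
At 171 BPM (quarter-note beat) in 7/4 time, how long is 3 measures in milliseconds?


Quarter-note beat duration = 60000 / 171 ms
Beats per measure (7/4) = 7
One measure = 7 × 60000 / 171 = 420000 / 171 ms
3 measures = 3 × 420000 / 171 = 1260000 / 171
= 7368.4 ms


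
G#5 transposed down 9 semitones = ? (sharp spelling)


Let's work it out.
G#5: chromatic position 8 in octave 5 → absolute = 5×12 + 8 = 68
Transpose down 9: 68 - 9 = 59
59 = 4×12 + 11 → B in octave 4
Result = B4


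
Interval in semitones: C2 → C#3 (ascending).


Absolute semitone position = octave×12 + chromatic position
C2: 2×12 + 0 = 24
C#3: 3×12 + 1 = 37
Difference = 37 - 24 = 13
= 13 semitones


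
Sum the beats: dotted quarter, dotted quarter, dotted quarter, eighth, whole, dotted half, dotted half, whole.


Beat values:
  dotted quarter = 1.5 beats
  dotted quarter = 1.5 beats
  dotted quarter = 1.5 beats
  eighth = 0.5 beats
  whole = 4 beats
  dotted half = 3 beats
  dotted half = 3 beats
  whole = 4 beats
Sum = 1.5 + 1.5 + 1.5 + 0.5 + 4 + 3 + 3 + 4
= 19 beats


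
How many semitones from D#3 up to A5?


Reasoning:
Absolute semitone position = octave×12 + chromatic position
D#3: 3×12 + 3 = 39
A5: 5×12 + 9 = 69
Difference = 69 - 39 = 30
= 30 semitones


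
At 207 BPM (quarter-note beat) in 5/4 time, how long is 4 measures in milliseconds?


Step by step:
Quarter-note beat duration = 60000 / 207 ms
Beats per measure (5/4) = 5
One measure = 5 × 60000 / 207 = 300000 / 207 ms
4 measures = 4 × 300000 / 207 = 1200000 / 207
= 5797.1 ms


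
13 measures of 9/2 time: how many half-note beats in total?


Working:
Time signature 9/2: the bottom number 2 means the half note gets one count
The top number 9 means 9 half-note beats per measure
Total = 9 × 13 measures
= 117 half-note beats


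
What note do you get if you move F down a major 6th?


Solution.
major 6th: 6 letter names, 9 semitones
Letter: F - 5 → A
Pitch: F - 9 semitones, spelled as an A → Ab
= Ab


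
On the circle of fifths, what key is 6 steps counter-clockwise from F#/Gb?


Let's work it out.
Each counter-clockwise step moves down a perfect 5th (= up a perfect 4th)
From F#/Gb: F#/Gb → B → E → A → D → G → C
= C


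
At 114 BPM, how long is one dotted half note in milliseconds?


One quarter-note beat = 60000 / BPM = 60000 / 114 ms
Dotted half note = 3 × quarter note
Duration = 3 × 60000 / 114 = 180000 / 114
= 1578.9 ms


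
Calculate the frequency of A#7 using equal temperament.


Let's work it out.
f = 440 × 2^(n/12) where n = semitones from A4
A#7: 37 semitones from A4
f = 440 × 2^(37/12)
f = 3729.31 Hz


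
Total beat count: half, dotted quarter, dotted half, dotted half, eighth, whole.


Beat values:
  half = 2 beats
  dotted quarter = 1.5 beats
  dotted half = 3 beats
  dotted half = 3 beats
  eighth = 0.5 beats
  whole = 4 beats
Sum = 2 + 1.5 + 3 + 3 + 0.5 + 4
= 14 beats


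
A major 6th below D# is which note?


A 6th spans 6 letter names, so from D we land on F
A major 6th = 9 semitones below D#
Spell F at that pitch: F#
= F#


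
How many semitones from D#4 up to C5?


Absolute semitone position = octave×12 + chromatic position
D#4: 4×12 + 3 = 51
C5: 5×12 + 0 = 60
Difference = 60 - 51 = 9
= 9 semitones


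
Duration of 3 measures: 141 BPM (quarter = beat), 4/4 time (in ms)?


Solution.
Quarter-note beat duration = 60000 / 141 ms
Beats per measure (4/4) = 4
One measure = 4 × 60000 / 141 = 240000 / 141 ms
3 measures = 3 × 240000 / 141 = 720000 / 141
= 5106.4 ms


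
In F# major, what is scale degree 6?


Step by step:
Major scale pattern: W-W-H-W-W-W-H (2-2-1-2-2-2-1 semitones)
Starting from F#:
  F# + 2 semitones → G#
  G# + 2 semitones → A#
  A# + 1 semitone → B
  B + 2 semitones → C#
  C# + 2 semitones → D#
  D# + 2 semitones → E#
  E# + 1 semitone → F#
Scale: F# G# A# B C# D# E#
Degree 6 = D#


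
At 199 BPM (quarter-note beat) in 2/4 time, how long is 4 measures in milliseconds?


Reasoning:
Quarter-note beat duration = 60000 / 199 ms
Beats per measure (2/4) = 2
One measure = 2 × 60000 / 199 = 120000 / 199 ms
4 measures = 4 × 120000 / 199 = 480000 / 199
= 2412.1 ms


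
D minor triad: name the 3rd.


Let's work it out.
Minor triad = root + minor 3rd (3 semitones) + perfect 5th (7 semitones)
A triad on D stacks thirds, so the chord tones use letter names D-F-A
Root: D
Minor 3rd above D: F
Perfect 5th above D: A
The 3rd = F


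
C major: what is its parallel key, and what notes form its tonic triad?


Let's work it out.
Parallel keys share the same tonic but differ in mode
C major → parallel is C minor
Tonic triad of C minor = C Eb G
= C minor; triad = C Eb G


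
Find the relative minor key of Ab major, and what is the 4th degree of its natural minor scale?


Step by step:
The relative minor shares the major's key signature and starts on its 6th degree
6th degree = a major 6th above the tonic; a major 6th above Ab is F
→ relative minor of Ab major is F minor
F natural minor scale: F G Ab Bb C Db Eb
= F minor; 4th degree = Bb


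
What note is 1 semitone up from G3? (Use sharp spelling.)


G3: chromatic position 7 in octave 3 → absolute = 3×12 + 7 = 43
Transpose up 1: 43 + 1 = 44
44 = 3×12 + 8 → G# in octave 3
Result = G#3


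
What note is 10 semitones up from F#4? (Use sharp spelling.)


F#4: chromatic position 6 in octave 4 → absolute = 4×12 + 6 = 54
Transpose up 10: 54 + 10 = 64
64 = 5×12 + 4 → E in octave 5
Result = E5


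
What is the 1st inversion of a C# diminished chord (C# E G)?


Root position: C# E G
1st inversion: move root up an octave
Bass note: E
Notes (bottom to top) = E G C#


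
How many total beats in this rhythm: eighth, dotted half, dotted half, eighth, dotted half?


Beat values:
  eighth = 0.5 beats
  dotted half = 3 beats
  dotted half = 3 beats
  eighth = 0.5 beats
  dotted half = 3 beats
Sum = 0.5 + 3 + 3 + 0.5 + 3
= 10 beats


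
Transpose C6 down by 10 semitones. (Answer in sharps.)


C6: chromatic position 0 in octave 6 → absolute = 6×12 + 0 = 72
Transpose down 10: 72 - 10 = 62
62 = 5×12 + 2 → D in octave 5
Result = D5


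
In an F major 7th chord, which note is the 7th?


Let's work it out.
Major 7th chord = root + major 3rd + perfect 5th + major 7th
Seventh chords stack in thirds, so the letter names are F-A-C-E
Root: F
Major 3rd above F: A
Perfect 5th above F: C
Major 7th above F: E
The 7th = E


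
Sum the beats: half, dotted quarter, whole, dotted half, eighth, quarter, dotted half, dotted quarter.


Beat values:
  half = 2 beats
  dotted quarter = 1.5 beats
  whole = 4 beats
  dotted half = 3 beats
  eighth = 0.5 beats
  quarter = 1 beat
  dotted half = 3 beats
  dotted quarter = 1.5 beats
Sum = 2 + 1.5 + 4 + 3 + 0.5 + 1 + 3 + 1.5
= 16.5 beats


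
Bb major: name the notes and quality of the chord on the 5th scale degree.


Solution.
Bb major scale: Bb C D Eb F G A
Diatonic triad on degree 5 stacks scale notes 5, 7, 2: F A C
F→A = 4 semitones; F→C = 7 semitones → major triad
= F A C (major)


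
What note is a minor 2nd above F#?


Working:
A 2nd spans 2 letter names, so from F we land on G
A minor 2nd = 1 semitone above F#
Spell G at that pitch: G
= G


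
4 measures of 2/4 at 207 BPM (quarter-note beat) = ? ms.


Solution.
Quarter-note beat duration = 60000 / 207 ms
Beats per measure (2/4) = 2
One measure = 2 × 60000 / 207 = 120000 / 207 ms
4 measures = 4 × 120000 / 207 = 480000 / 207
= 2318.8 ms


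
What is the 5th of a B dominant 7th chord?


Dominant 7th chord = root + major 3rd + perfect 5th + minor 7th
Seventh chords stack in thirds, so the letter names are B-D-F-A
Root: B
Major 3rd above B: D#
Perfect 5th above B: F#
Minor 7th above B: A
The 5th = F#


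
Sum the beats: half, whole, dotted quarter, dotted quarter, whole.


Step by step:
Beat values:
  half = 2 beats
  whole = 4 beats
  dotted quarter = 1.5 beats
  dotted quarter = 1.5 beats
  whole = 4 beats
Sum = 2 + 4 + 1.5 + 1.5 + 4
= 13 beats


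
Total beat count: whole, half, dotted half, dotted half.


Beat values:
  whole = 4 beats
  half = 2 beats
  dotted half = 3 beats
  dotted half = 3 beats
Sum = 4 + 2 + 3 + 3
= 12 beats


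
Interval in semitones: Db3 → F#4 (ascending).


Working:
Absolute semitone position = octave×12 + chromatic position
Db3: 3×12 + 1 = 37
F#4: 4×12 + 6 = 54
Difference = 54 - 37 = 17
= 17 semitones


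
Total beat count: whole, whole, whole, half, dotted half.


Beat values:
  whole = 4 beats
  whole = 4 beats
  whole = 4 beats
  half = 2 beats
  dotted half = 3 beats
Sum = 4 + 4 + 4 + 2 + 3
= 17 beats


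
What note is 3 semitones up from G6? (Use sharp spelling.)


G6: chromatic position 7 in octave 6 → absolute = 6×12 + 7 = 79
Transpose up 3: 79 + 3 = 82
82 = 6×12 + 10 → A# in octave 6
Result = A#6


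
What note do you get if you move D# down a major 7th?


Let's work it out.
major 7th: 7 letter names, 11 semitones
Letter: D - 6 → E
Pitch: D# - 11 semitones, spelled as an E → E
= E


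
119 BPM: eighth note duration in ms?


Step by step:
One quarter-note beat = 60000 / BPM = 60000 / 119 ms
Eighth note = 1/2 × quarter note
Duration = 1/2 × 60000 / 119 = 30000 / 119
= 252.1 ms


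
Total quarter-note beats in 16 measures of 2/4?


Time signature 2/4: the bottom number 4 means the quarter note gets one count
The top number 2 means 2 quarter-note beats per measure
Total = 2 × 16 measures
= 32 quarter-note beats


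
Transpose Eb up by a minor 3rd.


minor 3rd: 3 letter names, 3 semitones
Letter: E + 2 → G
Pitch: Eb + 3 semitones, spelled as a G → Gb
= Gb


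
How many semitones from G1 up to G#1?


Let's work it out.
Absolute semitone position = octave×12 + chromatic position
G1: 1×12 + 7 = 19
G#1: 1×12 + 8 = 20
Difference = 20 - 19 = 1
= 1 semitone


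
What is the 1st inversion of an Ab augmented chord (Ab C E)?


Step by step:
Root position: Ab C E
1st inversion: move root up an octave
Bass note: C
Notes (bottom to top) = C E Ab


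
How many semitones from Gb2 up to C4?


Reasoning:
Absolute semitone position = octave×12 + chromatic position
Gb2: 2×12 + 6 = 30
C4: 4×12 + 0 = 48
Difference = 48 - 30 = 18
= 18 semitones


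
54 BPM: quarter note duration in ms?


Solution.
One quarter-note beat = 60000 / BPM = 60000 / 54 ms
Duration = 60000 / 54
= 1111.1 ms


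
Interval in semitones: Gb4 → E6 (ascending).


Let's work it out.
Absolute semitone position = octave×12 + chromatic position
Gb4: 4×12 + 6 = 54
E6: 6×12 + 4 = 76
Difference = 76 - 54 = 22
= 22 semitones


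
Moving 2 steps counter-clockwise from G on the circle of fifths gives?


Each counter-clockwise step moves down a perfect 5th (= up a perfect 4th)
From G: G → C → F
= F


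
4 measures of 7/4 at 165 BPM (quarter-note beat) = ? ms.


Let's work it out.
Quarter-note beat duration = 60000 / 165 ms
Beats per measure (7/4) = 7
One measure = 7 × 60000 / 165 = 420000 / 165 ms
4 measures = 4 × 420000 / 165 = 1680000 / 165
= 10181.8 ms


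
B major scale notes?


Let's work it out.
Major scale pattern: W-W-H-W-W-W-H (2-2-1-2-2-2-1 semitones)
Starting from B:
  B + 2 semitones → C#
  C# + 2 semitones → D#
  D# + 1 semitone → E
  E + 2 semitones → F#
  F# + 2 semitones → G#
  G# + 2 semitones → A#
  A# + 1 semitone → B
Scale = B C# D# E F# G# A#


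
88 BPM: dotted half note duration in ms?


Step by step:
One quarter-note beat = 60000 / BPM = 60000 / 88 ms
Dotted half note = 3 × quarter note
Duration = 3 × 60000 / 88 = 180000 / 88
= 2045.5 ms


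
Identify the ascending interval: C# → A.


Working:
Letter names: C → A spans 6 letter names → a 6th
Semitones: C# → A = 8 half-steps
A 6th of 8 semitones is a minor 6th
= minor 6th


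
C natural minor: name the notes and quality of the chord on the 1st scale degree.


C natural minor scale: C D Eb F G Ab Bb
Diatonic triad on degree 1 stacks scale notes 1, 3, 5: C Eb G
C→Eb = 3 semitones; C→G = 7 semitones → minor triad
= C Eb G (minor)


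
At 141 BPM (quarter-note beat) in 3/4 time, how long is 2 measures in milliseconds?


Let's work it out.
Quarter-note beat duration = 60000 / 141 ms
Beats per measure (3/4) = 3
One measure = 3 × 60000 / 141 = 180000 / 141 ms
2 measures = 2 × 180000 / 141 = 360000 / 141
= 2553.2 ms


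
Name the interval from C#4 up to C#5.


Reasoning:
Letter names: C → C spans 8 letter names → an octave
Semitones: C#4 → C#5 = 12 half-steps
An octave of 12 semitones is a perfect octave
= perfect octave


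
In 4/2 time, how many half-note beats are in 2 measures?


Step by step:
Time signature 4/2: the bottom number 2 means the half note gets one count
The top number 4 means 4 half-note beats per measure
Total = 4 × 2 measures
= 8 half-note beats


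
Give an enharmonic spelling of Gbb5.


Let's work it out.
Enharmonic notes sound the same pitch but are spelled with different letter names
Gbb and F name the same pitch class
= F5


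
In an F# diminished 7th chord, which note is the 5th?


Step by step:
Diminished 7th chord = root + minor 3rd + diminished 5th + diminished 7th
Seventh chords stack in thirds, so the letter names are F-A-C-E
Root: F#
Minor 3rd above F#: A
Diminished 5th above F#: C
Diminished 7th above F#: Eb
The 5th = C


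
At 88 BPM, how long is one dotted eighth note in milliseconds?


One quarter-note beat = 60000 / BPM = 60000 / 88 ms
Dotted eighth note = 3/4 × quarter note
Duration = 3/4 × 60000 / 88 = 45000 / 88
= 511.4 ms


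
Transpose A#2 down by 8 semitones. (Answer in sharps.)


Working:
A#2: chromatic position 10 in octave 2 → absolute = 2×12 + 10 = 34
Transpose down 8: 34 - 8 = 26
26 = 2×12 + 2 → D in octave 2
Result = D2
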